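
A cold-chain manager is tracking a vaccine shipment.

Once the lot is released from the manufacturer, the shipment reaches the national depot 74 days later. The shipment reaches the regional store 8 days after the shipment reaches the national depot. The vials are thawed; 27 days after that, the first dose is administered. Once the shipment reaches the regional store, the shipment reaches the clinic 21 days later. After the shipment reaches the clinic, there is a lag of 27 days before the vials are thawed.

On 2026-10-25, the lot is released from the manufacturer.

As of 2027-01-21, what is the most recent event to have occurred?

The lot is released from the manufacturer: Oct 25, 2026.
The shipment reaches the national depot: Oct 25, 2026 + 74 days = Jan 7, 2027.
The shipment reaches the regional store: Jan 7, 2027 + 8 days = Jan 15, 2027.
The shipment reaches the clinic: Jan 15, 2027 + 21 days = Feb 5, 2027.
The vials are thawed: Feb 5, 2027 + 27 days = Mar 4, 2027.
The first dose is administered: Mar 4, 2027 + 27 days = Mar 31, 2027.
Jan 21, 2027 falls between when the shipment reaches the regional store (Jan 15, 2027) and when the shipment reaches the clinic (Feb 5, 2027).

The shipment reaches the regional store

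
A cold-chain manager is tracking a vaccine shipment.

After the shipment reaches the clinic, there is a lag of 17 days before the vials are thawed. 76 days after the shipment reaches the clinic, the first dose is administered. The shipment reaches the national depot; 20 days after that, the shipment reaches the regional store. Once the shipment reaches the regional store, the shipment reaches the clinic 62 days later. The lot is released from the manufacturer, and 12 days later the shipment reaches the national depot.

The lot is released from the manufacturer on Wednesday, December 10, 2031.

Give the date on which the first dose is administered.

Friday, May 28, 2032

The lot is released from the manufacturer: Dec 10, 2031.
The shipment reaches the national depot: Dec 10, 2031 + 12 days = Dec 22, 2031.
The shipment reaches the regional store: Dec 22, 2031 + 20 days = Jan 11, 2032.
The shipment reaches the clinic: Jan 11, 2032 + 62 days = Mar 13, 2032.
The first dose is administered: Mar 13, 2032 + 76 days = May 28, 2032.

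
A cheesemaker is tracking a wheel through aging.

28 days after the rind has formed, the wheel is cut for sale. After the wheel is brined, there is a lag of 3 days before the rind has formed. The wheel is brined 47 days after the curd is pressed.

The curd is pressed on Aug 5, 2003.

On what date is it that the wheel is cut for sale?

Oct 22, 2003

The curd is pressed: Aug 5, 2003.
The wheel is brined: Aug 5, 2003 + 47 days = Sep 21, 2003.
The rind has formed: Sep 21, 2003 + 3 days = Sep 24, 2003.
The wheel is cut for sale: Sep 24, 2003 + 28 days = Oct 22, 2003.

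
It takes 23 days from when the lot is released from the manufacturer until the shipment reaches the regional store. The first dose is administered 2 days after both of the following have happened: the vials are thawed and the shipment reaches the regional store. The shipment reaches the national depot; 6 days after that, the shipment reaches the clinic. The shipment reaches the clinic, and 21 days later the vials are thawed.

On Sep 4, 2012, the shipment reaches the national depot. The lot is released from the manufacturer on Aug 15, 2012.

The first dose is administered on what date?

The shipment reaches the national depot: Sep 4, 2012.
The shipment reaches the clinic: Sep 4, 2012 + 6 days = Sep 10, 2012.
The vials are thawed: Sep 10, 2012 + 21 days = Oct 1, 2012.
The lot is released from the manufacturer: Aug 15, 2012.
The shipment reaches the regional store: Aug 15, 2012 + 23 days = Sep 7, 2012.
Both prerequisites met — the vials are thawed (Oct 1, 2012), the shipment reaches the regional store (Sep 7, 2012); the later is Oct 1, 2012.
The first dose is administered: Oct 1, 2012 + 2 days = Oct 3, 2012.

Oct 3, 2012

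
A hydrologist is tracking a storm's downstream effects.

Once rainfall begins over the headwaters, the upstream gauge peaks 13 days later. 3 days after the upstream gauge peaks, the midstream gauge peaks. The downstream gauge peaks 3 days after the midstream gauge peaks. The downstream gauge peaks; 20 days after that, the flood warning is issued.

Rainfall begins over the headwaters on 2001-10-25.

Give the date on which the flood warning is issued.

Rainfall begins over the headwaters: Oct 25, 2001.
The upstream gauge peaks: Oct 25, 2001 + 13 days = Nov 7, 2001.
The midstream gauge peaks: Nov 7, 2001 + 3 days = Nov 10, 2001.
The downstream gauge peaks: Nov 10, 2001 + 3 days = Nov 13, 2001.
The flood warning is issued: Nov 13, 2001 + 20 days = Dec 3, 2001.

2001-12-03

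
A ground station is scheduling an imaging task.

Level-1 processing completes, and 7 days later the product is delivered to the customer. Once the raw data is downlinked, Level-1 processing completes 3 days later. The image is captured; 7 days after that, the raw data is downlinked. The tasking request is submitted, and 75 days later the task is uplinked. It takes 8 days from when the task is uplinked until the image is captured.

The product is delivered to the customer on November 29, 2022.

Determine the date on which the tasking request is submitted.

August 21, 2022

The product is delivered to the customer: Nov 29, 2022.
Level-1 processing completes: Nov 29, 2022 − 7 days = Nov 22, 2022.
The raw data is downlinked: Nov 22, 2022 − 3 days = Nov 19, 2022.
The image is captured: Nov 19, 2022 − 7 days = Nov 12, 2022.
The task is uplinked: Nov 12, 2022 − 8 days = Nov 4, 2022.
The tasking request is submitted: Nov 4, 2022 − 75 days = Aug 21, 2022.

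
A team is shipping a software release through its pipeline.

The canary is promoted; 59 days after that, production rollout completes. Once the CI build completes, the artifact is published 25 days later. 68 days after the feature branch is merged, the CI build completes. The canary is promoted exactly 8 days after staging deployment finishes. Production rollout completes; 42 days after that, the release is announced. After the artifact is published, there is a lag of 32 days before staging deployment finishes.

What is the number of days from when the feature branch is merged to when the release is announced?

234 days

Causal path: the feature branch is merged → the CI build completes → the artifact is published → staging deployment finishes → the canary is promoted → production rollout completes → the release is announced.
Total delay along the path: 68 + 25 + 32 + 8 + 59 + 42 = 234 days.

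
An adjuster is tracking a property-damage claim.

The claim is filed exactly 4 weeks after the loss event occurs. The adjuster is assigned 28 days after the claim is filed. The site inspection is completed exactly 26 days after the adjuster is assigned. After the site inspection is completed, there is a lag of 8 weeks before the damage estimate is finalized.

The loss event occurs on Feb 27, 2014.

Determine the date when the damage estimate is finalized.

The loss event occurs: Feb 27, 2014.
The claim is filed: Feb 27, 2014 + 4 weeks = Mar 27, 2014.
The adjuster is assigned: Mar 27, 2014 + 28 days = Apr 24, 2014.
The site inspection is completed: Apr 24, 2014 + 26 days = May 20, 2014.
The damage estimate is finalized: May 20, 2014 + 8 weeks = Jul 15, 2014.

Jul 15, 2014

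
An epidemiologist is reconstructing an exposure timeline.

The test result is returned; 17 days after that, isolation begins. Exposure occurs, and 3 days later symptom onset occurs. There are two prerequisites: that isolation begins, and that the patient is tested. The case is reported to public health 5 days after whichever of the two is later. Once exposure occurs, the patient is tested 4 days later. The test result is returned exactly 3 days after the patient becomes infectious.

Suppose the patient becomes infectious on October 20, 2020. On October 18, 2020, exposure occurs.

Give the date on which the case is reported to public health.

November 14, 2020

The patient becomes infectious: Oct 20, 2020.
The test result is returned: Oct 20, 2020 + 3 days = Oct 23, 2020.
Isolation begins: Oct 23, 2020 + 17 days = Nov 9, 2020.
Exposure occurs: Oct 18, 2020.
The patient is tested: Oct 18, 2020 + 4 days = Oct 22, 2020.
Both prerequisites met — isolation begins (Nov 9, 2020), the patient is tested (Oct 22, 2020); the later is Nov 9, 2020.
The case is reported to public health: Nov 9, 2020 + 5 days = Nov 14, 2020.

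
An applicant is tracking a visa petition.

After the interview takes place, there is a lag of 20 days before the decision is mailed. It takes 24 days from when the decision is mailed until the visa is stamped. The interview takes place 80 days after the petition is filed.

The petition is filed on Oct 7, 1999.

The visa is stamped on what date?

Feb 8, 2000

The petition is filed: Oct 7, 1999.
The interview takes place: Oct 7, 1999 + 80 days = Dec 26, 1999.
The decision is mailed: Dec 26, 1999 + 20 days = Jan 15, 2000.
The visa is stamped: Jan 15, 2000 + 24 days = Feb 8, 2000.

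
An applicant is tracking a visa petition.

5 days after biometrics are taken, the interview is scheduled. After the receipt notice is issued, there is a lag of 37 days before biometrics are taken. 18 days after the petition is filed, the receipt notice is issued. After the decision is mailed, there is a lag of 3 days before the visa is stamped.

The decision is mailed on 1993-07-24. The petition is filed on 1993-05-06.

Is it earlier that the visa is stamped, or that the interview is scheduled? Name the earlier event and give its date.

The decision is mailed: Jul 24, 1993.
The visa is stamped: Jul 24, 1993 + 3 days = Jul 27, 1993.
The petition is filed: May 6, 1993.
The receipt notice is issued: May 6, 1993 + 18 days = May 24, 1993.
Biometrics are taken: May 24, 1993 + 37 days = Jun 30, 1993.
The interview is scheduled: Jun 30, 1993 + 5 days = Jul 5, 1993.
Comparing: the visa is stamped on Jul 27, 1993 vs the interview is scheduled on Jul 5, 1993. Earlier: the interview is scheduled.

The interview is scheduled — 1993-07-05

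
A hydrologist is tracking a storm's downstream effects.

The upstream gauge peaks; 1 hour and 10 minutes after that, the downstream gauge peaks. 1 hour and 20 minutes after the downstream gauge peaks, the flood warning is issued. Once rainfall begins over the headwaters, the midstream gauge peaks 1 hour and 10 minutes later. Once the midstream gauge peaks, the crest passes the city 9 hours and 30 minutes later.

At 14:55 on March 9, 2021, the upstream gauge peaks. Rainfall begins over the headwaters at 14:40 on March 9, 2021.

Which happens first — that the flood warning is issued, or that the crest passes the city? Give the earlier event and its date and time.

The flood warning is issued — 17:25 on March 9, 2021

The upstream gauge peaks: 14:55 Mar 9, 2021.
The downstream gauge peaks: 14:55 Mar 9, 2021 + 1h10m = 16:05 Mar 9, 2021.
The flood warning is issued: 16:05 Mar 9, 2021 + 1h20m = 17:25 Mar 9, 2021.
Rainfall begins over the headwaters: 14:40 Mar 9, 2021.
The midstream gauge peaks: 14:40 Mar 9, 2021 + 1h10m = 15:50 Mar 9, 2021.
The crest passes the city: 15:50 Mar 9, 2021 + 9h30m = 01:20 Mar 10, 2021.
Comparing: the flood warning is issued at 17:25 Mar 9, 2021 vs the crest passes the city at 01:20 Mar 10, 2021. Earlier: the flood warning is issued.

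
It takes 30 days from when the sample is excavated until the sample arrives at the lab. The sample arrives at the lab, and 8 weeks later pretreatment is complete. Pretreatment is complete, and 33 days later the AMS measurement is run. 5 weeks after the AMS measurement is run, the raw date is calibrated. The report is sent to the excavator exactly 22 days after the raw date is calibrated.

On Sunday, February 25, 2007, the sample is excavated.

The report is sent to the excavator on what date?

Monday, August 20, 2007

The sample is excavated: Feb 25, 2007.
The sample arrives at the lab: Feb 25, 2007 + 30 days = Mar 27, 2007.
Pretreatment is complete: Mar 27, 2007 + 8 weeks = May 22, 2007.
The AMS measurement is run: May 22, 2007 + 33 days = Jun 24, 2007.
The raw date is calibrated: Jun 24, 2007 + 5 weeks = Jul 29, 2007.
The report is sent to the excavator: Jul 29, 2007 + 22 days = Aug 20, 2007.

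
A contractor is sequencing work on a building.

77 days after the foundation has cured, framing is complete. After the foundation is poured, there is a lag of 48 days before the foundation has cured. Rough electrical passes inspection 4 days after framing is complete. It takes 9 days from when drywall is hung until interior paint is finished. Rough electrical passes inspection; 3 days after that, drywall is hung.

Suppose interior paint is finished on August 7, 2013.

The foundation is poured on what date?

March 19, 2013

Interior paint is finished: Aug 7, 2013.
Drywall is hung: Aug 7, 2013 − 9 days = Jul 29, 2013.
Rough electrical passes inspection: Jul 29, 2013 − 3 days = Jul 26, 2013.
Framing is complete: Jul 26, 2013 − 4 days = Jul 22, 2013.
The foundation has cured: Jul 22, 2013 − 77 days = May 6, 2013.
The foundation is poured: May 6, 2013 − 48 days = Mar 19, 2013.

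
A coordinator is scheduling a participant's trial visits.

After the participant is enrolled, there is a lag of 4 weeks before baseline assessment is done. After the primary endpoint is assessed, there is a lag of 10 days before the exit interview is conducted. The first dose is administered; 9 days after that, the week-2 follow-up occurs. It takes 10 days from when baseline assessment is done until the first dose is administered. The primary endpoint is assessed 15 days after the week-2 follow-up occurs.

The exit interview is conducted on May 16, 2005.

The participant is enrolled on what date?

March 5, 2005

The exit interview is conducted: May 16, 2005.
The primary endpoint is assessed: May 16, 2005 − 10 days = May 6, 2005.
The week-2 follow-up occurs: May 6, 2005 − 15 days = Apr 21, 2005.
The first dose is administered: Apr 21, 2005 − 9 days = Apr 12, 2005.
Baseline assessment is done: Apr 12, 2005 − 10 days = Apr 2, 2005.
The participant is enrolled: Apr 2, 2005 − 4 weeks = Mar 5, 2005.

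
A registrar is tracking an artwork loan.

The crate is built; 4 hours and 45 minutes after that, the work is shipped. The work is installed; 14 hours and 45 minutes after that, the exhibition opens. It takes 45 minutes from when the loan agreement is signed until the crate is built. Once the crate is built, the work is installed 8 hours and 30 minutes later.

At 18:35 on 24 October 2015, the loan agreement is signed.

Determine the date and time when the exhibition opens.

The loan agreement is signed: 18:35 Oct 24, 2015.
The crate is built: 18:35 Oct 24, 2015 + 45m = 19:20 Oct 24, 2015.
The work is installed: 19:20 Oct 24, 2015 + 8h30m = 03:50 Oct 25, 2015.
The exhibition opens: 03:50 Oct 25, 2015 + 14h45m = 18:35 Oct 25, 2015.

18:35 on 25 October 2015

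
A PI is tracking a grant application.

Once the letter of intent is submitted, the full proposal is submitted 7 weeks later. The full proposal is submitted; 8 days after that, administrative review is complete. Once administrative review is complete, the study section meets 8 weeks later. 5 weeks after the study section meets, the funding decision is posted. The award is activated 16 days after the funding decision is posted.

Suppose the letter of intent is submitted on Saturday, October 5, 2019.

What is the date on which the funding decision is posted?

Sunday, March 1, 2020

The letter of intent is submitted: Oct 5, 2019.
The full proposal is submitted: Oct 5, 2019 + 7 weeks = Nov 23, 2019.
Administrative review is complete: Nov 23, 2019 + 8 days = Dec 1, 2019.
The study section meets: Dec 1, 2019 + 8 weeks = Jan 26, 2020.
The funding decision is posted: Jan 26, 2020 + 5 weeks = Mar 1, 2020.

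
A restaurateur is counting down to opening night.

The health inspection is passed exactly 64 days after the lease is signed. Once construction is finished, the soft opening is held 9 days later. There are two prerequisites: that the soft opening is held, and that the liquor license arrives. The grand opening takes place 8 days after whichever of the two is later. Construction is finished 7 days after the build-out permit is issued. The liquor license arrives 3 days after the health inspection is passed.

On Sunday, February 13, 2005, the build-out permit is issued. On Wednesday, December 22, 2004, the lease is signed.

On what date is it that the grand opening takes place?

The build-out permit is issued: Feb 13, 2005.
Construction is finished: Feb 13, 2005 + 7 days = Feb 20, 2005.
The soft opening is held: Feb 20, 2005 + 9 days = Mar 1, 2005.
The lease is signed: Dec 22, 2004.
The health inspection is passed: Dec 22, 2004 + 64 days = Feb 24, 2005.
The liquor license arrives: Feb 24, 2005 + 3 days = Feb 27, 2005.
Both prerequisites met — the soft opening is held (Mar 1, 2005), the liquor license arrives (Feb 27, 2005); the later is Mar 1, 2005.
The grand opening takes place: Mar 1, 2005 + 8 days = Mar 9, 2005.

Wednesday, March 9, 2005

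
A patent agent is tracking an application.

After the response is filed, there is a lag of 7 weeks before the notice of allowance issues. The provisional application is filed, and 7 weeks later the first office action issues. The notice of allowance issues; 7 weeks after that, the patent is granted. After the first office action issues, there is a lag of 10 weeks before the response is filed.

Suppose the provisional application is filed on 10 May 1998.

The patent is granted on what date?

The provisional application is filed: May 10, 1998.
The first office action issues: May 10, 1998 + 7 weeks = Jun 28, 1998.
The response is filed: Jun 28, 1998 + 10 weeks = Sep 6, 1998.
The notice of allowance issues: Sep 6, 1998 + 7 weeks = Oct 25, 1998.
The patent is granted: Oct 25, 1998 + 7 weeks = Dec 13, 1998.

13 December 1998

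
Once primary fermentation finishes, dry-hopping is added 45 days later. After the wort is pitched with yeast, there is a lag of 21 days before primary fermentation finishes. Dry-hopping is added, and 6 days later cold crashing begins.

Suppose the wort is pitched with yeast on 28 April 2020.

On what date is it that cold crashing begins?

9 July 2020

The wort is pitched with yeast: Apr 28, 2020.
Primary fermentation finishes: Apr 28, 2020 + 21 days = May 19, 2020.
Dry-hopping is added: May 19, 2020 + 45 days = Jul 3, 2020.
Cold crashing begins: Jul 3, 2020 + 6 days = Jul 9, 2020.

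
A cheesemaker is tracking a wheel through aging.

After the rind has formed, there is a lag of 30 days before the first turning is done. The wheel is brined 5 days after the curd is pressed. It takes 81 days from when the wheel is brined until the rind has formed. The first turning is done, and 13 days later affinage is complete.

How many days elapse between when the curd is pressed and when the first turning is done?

Causal path: the curd is pressed → the wheel is brined → the rind has formed → the first turning is done.
Total delay along the path: 5 + 81 + 30 = 116 days.

116 days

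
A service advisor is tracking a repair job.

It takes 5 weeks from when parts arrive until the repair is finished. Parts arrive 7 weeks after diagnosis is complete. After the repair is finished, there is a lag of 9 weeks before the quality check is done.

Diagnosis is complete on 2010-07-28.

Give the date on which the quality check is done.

2010-12-22

Diagnosis is complete: Jul 28, 2010.
Parts arrive: Jul 28, 2010 + 7 weeks = Sep 15, 2010.
The repair is finished: Sep 15, 2010 + 5 weeks = Oct 20, 2010.
The quality check is done: Oct 20, 2010 + 9 weeks = Dec 22, 2010.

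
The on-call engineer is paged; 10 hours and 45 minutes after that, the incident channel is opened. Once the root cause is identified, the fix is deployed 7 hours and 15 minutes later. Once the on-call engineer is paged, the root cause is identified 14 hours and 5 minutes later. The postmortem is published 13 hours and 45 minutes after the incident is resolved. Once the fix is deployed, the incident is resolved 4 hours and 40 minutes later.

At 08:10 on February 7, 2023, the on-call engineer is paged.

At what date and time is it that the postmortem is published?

23:55 on February 8, 2023

The on-call engineer is paged: 08:10 Feb 7, 2023.
The root cause is identified: 08:10 Feb 7, 2023 + 14h05m = 22:15 Feb 7, 2023.
The fix is deployed: 22:15 Feb 7, 2023 + 7h15m = 05:30 Feb 8, 2023.
The incident is resolved: 05:30 Feb 8, 2023 + 4h40m = 10:10 Feb 8, 2023.
The postmortem is published: 10:10 Feb 8, 2023 + 13h45m = 23:55 Feb 8, 2023.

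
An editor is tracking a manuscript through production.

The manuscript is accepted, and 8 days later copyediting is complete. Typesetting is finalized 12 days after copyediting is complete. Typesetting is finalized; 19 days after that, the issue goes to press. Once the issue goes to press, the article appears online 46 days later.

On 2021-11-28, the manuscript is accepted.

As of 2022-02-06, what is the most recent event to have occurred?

The manuscript is accepted: Nov 28, 2021.
Copyediting is complete: Nov 28, 2021 + 8 days = Dec 6, 2021.
Typesetting is finalized: Dec 6, 2021 + 12 days = Dec 18, 2021.
The issue goes to press: Dec 18, 2021 + 19 days = Jan 6, 2022.
The article appears online: Jan 6, 2022 + 46 days = Feb 21, 2022.
Feb 6, 2022 falls between when the issue goes to press (Jan 6, 2022) and when the article appears online (Feb 21, 2022).

The issue goes to press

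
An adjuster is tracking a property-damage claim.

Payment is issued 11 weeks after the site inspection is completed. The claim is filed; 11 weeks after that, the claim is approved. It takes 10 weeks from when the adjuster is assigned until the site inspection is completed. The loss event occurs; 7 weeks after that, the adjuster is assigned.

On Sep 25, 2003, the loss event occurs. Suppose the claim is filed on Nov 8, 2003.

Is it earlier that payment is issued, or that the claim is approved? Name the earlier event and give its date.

The claim is approved — Jan 24, 2004

The loss event occurs: Sep 25, 2003.
The adjuster is assigned: Sep 25, 2003 + 7 weeks = Nov 13, 2003.
The site inspection is completed: Nov 13, 2003 + 10 weeks = Jan 22, 2004.
Payment is issued: Jan 22, 2004 + 11 weeks = Apr 8, 2004.
The claim is filed: Nov 8, 2003.
The claim is approved: Nov 8, 2003 + 11 weeks = Jan 24, 2004.
Comparing: payment is issued on Apr 8, 2004 vs the claim is approved on Jan 24, 2004. Earlier: the claim is approved.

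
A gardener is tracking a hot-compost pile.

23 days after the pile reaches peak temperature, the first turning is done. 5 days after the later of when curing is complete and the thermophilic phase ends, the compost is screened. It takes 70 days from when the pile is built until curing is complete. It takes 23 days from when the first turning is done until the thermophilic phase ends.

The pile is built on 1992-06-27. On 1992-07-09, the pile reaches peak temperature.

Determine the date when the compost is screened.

The pile is built: Jun 27, 1992.
Curing is complete: Jun 27, 1992 + 70 days = Sep 5, 1992.
The pile reaches peak temperature: Jul 9, 1992.
The first turning is done: Jul 9, 1992 + 23 days = Aug 1, 1992.
The thermophilic phase ends: Aug 1, 1992 + 23 days = Aug 24, 1992.
Both prerequisites met — curing is complete (Sep 5, 1992), the thermophilic phase ends (Aug 24, 1992); the later is Sep 5, 1992.
The compost is screened: Sep 5, 1992 + 5 days = Sep 10, 1992.

1992-09-10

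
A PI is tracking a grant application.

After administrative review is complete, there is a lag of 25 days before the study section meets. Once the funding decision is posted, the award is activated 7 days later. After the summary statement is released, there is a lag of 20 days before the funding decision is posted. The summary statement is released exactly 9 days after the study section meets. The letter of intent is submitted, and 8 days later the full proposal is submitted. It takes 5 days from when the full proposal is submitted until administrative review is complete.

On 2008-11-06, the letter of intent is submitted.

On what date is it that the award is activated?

2009-01-19

The letter of intent is submitted: Nov 6, 2008.
The full proposal is submitted: Nov 6, 2008 + 8 days = Nov 14, 2008.
Administrative review is complete: Nov 14, 2008 + 5 days = Nov 19, 2008.
The study section meets: Nov 19, 2008 + 25 days = Dec 14, 2008.
The summary statement is released: Dec 14, 2008 + 9 days = Dec 23, 2008.
The funding decision is posted: Dec 23, 2008 + 20 days = Jan 12, 2009.
The award is activated: Jan 12, 2009 + 7 days = Jan 19, 2009.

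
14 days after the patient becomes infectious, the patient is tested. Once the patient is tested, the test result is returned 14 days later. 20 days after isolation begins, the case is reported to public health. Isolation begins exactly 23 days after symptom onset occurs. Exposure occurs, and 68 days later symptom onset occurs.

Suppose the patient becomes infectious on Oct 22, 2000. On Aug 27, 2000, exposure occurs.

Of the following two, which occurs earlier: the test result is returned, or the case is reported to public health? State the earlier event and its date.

The test result is returned — Nov 19, 2000

The patient becomes infectious: Oct 22, 2000.
The patient is tested: Oct 22, 2000 + 14 days = Nov 5, 2000.
The test result is returned: Nov 5, 2000 + 14 days = Nov 19, 2000.
Exposure occurs: Aug 27, 2000.
Symptom onset occurs: Aug 27, 2000 + 68 days = Nov 3, 2000.
Isolation begins: Nov 3, 2000 + 23 days = Nov 26, 2000.
The case is reported to public health: Nov 26, 2000 + 20 days = Dec 16, 2000.
Comparing: the test result is returned on Nov 19, 2000 vs the case is reported to public health on Dec 16, 2000. Earlier: the test result is returned.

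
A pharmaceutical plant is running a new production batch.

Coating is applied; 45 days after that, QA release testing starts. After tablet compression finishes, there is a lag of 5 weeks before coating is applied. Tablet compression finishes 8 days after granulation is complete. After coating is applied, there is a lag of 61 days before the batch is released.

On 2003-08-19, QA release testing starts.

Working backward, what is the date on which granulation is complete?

2003-05-23

QA release testing starts: Aug 19, 2003.
Coating is applied: Aug 19, 2003 − 45 days = Jul 5, 2003.
Tablet compression finishes: Jul 5, 2003 − 5 weeks = May 31, 2003.
Granulation is complete: May 31, 2003 − 8 days = May 23, 2003.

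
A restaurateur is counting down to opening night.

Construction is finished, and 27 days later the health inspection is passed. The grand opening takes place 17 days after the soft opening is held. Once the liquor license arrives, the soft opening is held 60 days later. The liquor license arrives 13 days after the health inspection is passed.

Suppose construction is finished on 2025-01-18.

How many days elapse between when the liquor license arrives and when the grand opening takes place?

77 days

Causal path: the liquor license arrives → the soft opening is held → the grand opening takes place.
Total delay along the path: 60 + 17 = 77 days.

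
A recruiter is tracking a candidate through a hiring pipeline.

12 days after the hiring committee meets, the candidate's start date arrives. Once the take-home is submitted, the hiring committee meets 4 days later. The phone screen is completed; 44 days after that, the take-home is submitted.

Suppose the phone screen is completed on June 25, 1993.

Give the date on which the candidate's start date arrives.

The phone screen is completed: Jun 25, 1993.
The take-home is submitted: Jun 25, 1993 + 44 days = Aug 8, 1993.
The hiring committee meets: Aug 8, 1993 + 4 days = Aug 12, 1993.
The candidate's start date arrives: Aug 12, 1993 + 12 days = Aug 24, 1993.

August 24, 1993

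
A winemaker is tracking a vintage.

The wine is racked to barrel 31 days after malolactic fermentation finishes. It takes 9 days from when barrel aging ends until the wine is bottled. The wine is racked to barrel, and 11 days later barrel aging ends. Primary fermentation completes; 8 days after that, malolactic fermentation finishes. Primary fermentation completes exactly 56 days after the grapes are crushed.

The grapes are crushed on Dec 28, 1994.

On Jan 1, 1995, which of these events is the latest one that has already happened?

The grapes are crushed: Dec 28, 1994.
Primary fermentation completes: Dec 28, 1994 + 56 days = Feb 22, 1995.
Malolactic fermentation finishes: Feb 22, 1995 + 8 days = Mar 2, 1995.
The wine is racked to barrel: Mar 2, 1995 + 31 days = Apr 2, 1995.
Barrel aging ends: Apr 2, 1995 + 11 days = Apr 13, 1995.
The wine is bottled: Apr 13, 1995 + 9 days = Apr 22, 1995.
Jan 1, 1995 falls between when the grapes are crushed (Dec 28, 1994) and when primary fermentation completes (Feb 22, 1995).

The grapes are crushed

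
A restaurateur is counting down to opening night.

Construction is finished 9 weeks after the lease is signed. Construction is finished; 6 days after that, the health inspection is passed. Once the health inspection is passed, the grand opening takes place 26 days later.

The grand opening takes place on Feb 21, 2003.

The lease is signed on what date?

Nov 18, 2002

The grand opening takes place: Feb 21, 2003.
The health inspection is passed: Feb 21, 2003 − 26 days = Jan 26, 2003.
Construction is finished: Jan 26, 2003 − 6 days = Jan 20, 2003.
The lease is signed: Jan 20, 2003 − 9 weeks = Nov 18, 2002.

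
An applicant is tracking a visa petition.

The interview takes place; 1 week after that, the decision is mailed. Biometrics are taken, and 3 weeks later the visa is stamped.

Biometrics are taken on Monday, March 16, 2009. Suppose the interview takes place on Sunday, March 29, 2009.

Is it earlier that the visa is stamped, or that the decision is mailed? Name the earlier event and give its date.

Biometrics are taken: Mar 16, 2009.
The visa is stamped: Mar 16, 2009 + 3 weeks = Apr 6, 2009.
The interview takes place: Mar 29, 2009.
The decision is mailed: Mar 29, 2009 + 1 week = Apr 5, 2009.
Comparing: the visa is stamped on Apr 6, 2009 vs the decision is mailed on Apr 5, 2009. Earlier: the decision is mailed.

The decision is mailed — Sunday, April 5, 2009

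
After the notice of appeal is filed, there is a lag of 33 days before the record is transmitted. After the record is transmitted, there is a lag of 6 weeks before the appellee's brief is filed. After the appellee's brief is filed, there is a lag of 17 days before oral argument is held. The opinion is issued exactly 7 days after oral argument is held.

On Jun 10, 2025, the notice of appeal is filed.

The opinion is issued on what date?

Sep 17, 2025

The notice of appeal is filed: Jun 10, 2025.
The record is transmitted: Jun 10, 2025 + 33 days = Jul 13, 2025.
The appellee's brief is filed: Jul 13, 2025 + 6 weeks = Aug 24, 2025.
Oral argument is held: Aug 24, 2025 + 17 days = Sep 10, 2025.
The opinion is issued: Sep 10, 2025 + 7 days = Sep 17, 2025.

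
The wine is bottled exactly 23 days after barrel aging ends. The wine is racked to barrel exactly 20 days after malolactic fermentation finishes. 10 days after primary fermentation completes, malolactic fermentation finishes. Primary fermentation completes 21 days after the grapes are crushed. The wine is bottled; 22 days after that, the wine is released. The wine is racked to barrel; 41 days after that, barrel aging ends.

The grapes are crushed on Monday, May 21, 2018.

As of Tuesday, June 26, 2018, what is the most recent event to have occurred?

The grapes are crushed: May 21, 2018.
Primary fermentation completes: May 21, 2018 + 21 days = Jun 11, 2018.
Malolactic fermentation finishes: Jun 11, 2018 + 10 days = Jun 21, 2018.
The wine is racked to barrel: Jun 21, 2018 + 20 days = Jul 11, 2018.
Barrel aging ends: Jul 11, 2018 + 41 days = Aug 21, 2018.
The wine is bottled: Aug 21, 2018 + 23 days = Sep 13, 2018.
The wine is released: Sep 13, 2018 + 22 days = Oct 5, 2018.
Jun 26, 2018 falls between when malolactic fermentation finishes (Jun 21, 2018) and when the wine is racked to barrel (Jul 11, 2018).

Malolactic fermentation finishes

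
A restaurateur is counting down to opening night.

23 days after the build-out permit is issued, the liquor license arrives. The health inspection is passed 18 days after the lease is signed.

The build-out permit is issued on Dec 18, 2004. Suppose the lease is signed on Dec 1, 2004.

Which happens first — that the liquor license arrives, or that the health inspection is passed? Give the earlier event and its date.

The build-out permit is issued: Dec 18, 2004.
The liquor license arrives: Dec 18, 2004 + 23 days = Jan 10, 2005.
The lease is signed: Dec 1, 2004.
The health inspection is passed: Dec 1, 2004 + 18 days = Dec 19, 2004.
Comparing: the liquor license arrives on Jan 10, 2005 vs the health inspection is passed on Dec 19, 2004. Earlier: the health inspection is passed.

The health inspection is passed — Dec 19, 2004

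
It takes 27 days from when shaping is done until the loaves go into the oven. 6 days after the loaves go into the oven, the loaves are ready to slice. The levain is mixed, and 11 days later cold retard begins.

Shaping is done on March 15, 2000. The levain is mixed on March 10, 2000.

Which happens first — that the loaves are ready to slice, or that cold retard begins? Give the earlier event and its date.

Cold retard begins — March 21, 2000

Shaping is done: Mar 15, 2000.
The loaves go into the oven: Mar 15, 2000 + 27 days = Apr 11, 2000.
The loaves are ready to slice: Apr 11, 2000 + 6 days = Apr 17, 2000.
The levain is mixed: Mar 10, 2000.
Cold retard begins: Mar 10, 2000 + 11 days = Mar 21, 2000.
Comparing: the loaves are ready to slice on Apr 17, 2000 vs cold retard begins on Mar 21, 2000. Earlier: cold retard begins.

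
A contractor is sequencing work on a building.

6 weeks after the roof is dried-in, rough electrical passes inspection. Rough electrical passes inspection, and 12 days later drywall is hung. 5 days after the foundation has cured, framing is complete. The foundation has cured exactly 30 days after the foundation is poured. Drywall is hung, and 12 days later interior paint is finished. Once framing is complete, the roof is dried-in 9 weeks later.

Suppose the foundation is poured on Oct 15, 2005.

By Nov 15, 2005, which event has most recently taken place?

The foundation has cured

The foundation is poured: Oct 15, 2005.
The foundation has cured: Oct 15, 2005 + 30 days = Nov 14, 2005.
Framing is complete: Nov 14, 2005 + 5 days = Nov 19, 2005.
The roof is dried-in: Nov 19, 2005 + 9 weeks = Jan 21, 2006.
Rough electrical passes inspection: Jan 21, 2006 + 6 weeks = Mar 4, 2006.
Drywall is hung: Mar 4, 2006 + 12 days = Mar 16, 2006.
Interior paint is finished: Mar 16, 2006 + 12 days = Mar 28, 2006.
Nov 15, 2005 falls between when the foundation has cured (Nov 14, 2005) and when framing is complete (Nov 19, 2005).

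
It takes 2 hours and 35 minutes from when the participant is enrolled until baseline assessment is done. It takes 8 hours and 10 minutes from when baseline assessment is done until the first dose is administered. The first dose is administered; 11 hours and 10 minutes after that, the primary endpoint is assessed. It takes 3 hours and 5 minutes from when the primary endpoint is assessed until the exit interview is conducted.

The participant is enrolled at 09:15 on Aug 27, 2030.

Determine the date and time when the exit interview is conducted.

10:15 on Aug 28, 2030

The participant is enrolled: 09:15 Aug 27, 2030.
Baseline assessment is done: 09:15 Aug 27, 2030 + 2h35m = 11:50 Aug 27, 2030.
The first dose is administered: 11:50 Aug 27, 2030 + 8h10m = 20:00 Aug 27, 2030.
The primary endpoint is assessed: 20:00 Aug 27, 2030 + 11h10m = 07:10 Aug 28, 2030.
The exit interview is conducted: 07:10 Aug 28, 2030 + 3h05m = 10:15 Aug 28, 2030.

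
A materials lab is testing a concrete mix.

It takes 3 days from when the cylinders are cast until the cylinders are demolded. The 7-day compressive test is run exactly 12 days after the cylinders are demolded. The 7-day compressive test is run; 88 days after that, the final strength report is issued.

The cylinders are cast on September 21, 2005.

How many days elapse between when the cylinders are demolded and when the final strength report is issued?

100 days

Causal path: the cylinders are demolded → the 7-day compressive test is run → the final strength report is issued.
Total delay along the path: 12 + 88 = 100 days.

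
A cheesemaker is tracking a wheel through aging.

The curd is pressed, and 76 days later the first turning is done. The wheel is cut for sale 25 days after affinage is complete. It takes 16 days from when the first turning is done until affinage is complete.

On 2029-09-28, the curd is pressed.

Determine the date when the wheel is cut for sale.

2030-01-23

The curd is pressed: Sep 28, 2029.
The first turning is done: Sep 28, 2029 + 76 days = Dec 13, 2029.
Affinage is complete: Dec 13, 2029 + 16 days = Dec 29, 2029.
The wheel is cut for sale: Dec 29, 2029 + 25 days = Jan 23, 2030.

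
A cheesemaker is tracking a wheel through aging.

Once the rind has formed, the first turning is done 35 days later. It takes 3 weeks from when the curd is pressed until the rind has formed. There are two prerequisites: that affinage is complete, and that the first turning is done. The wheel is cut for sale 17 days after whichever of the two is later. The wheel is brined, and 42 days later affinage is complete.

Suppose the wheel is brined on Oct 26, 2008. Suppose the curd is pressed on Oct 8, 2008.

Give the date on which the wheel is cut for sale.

Dec 24, 2008

The wheel is brined: Oct 26, 2008.
Affinage is complete: Oct 26, 2008 + 42 days = Dec 7, 2008.
The curd is pressed: Oct 8, 2008.
The rind has formed: Oct 8, 2008 + 3 weeks = Oct 29, 2008.
The first turning is done: Oct 29, 2008 + 35 days = Dec 3, 2008.
Both prerequisites met — affinage is complete (Dec 7, 2008), the first turning is done (Dec 3, 2008); the later is Dec 7, 2008.
The wheel is cut for sale: Dec 7, 2008 + 17 days = Dec 24, 2008.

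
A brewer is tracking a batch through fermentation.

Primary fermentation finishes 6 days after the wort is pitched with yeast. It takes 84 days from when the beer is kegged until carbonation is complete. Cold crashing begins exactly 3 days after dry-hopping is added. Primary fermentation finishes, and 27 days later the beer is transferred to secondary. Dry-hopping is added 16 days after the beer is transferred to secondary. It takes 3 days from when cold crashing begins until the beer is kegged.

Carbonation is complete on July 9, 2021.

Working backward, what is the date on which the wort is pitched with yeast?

February 20, 2021

Carbonation is complete: Jul 9, 2021.
The beer is kegged: Jul 9, 2021 − 84 days = Apr 16, 2021.
Cold crashing begins: Apr 16, 2021 − 3 days = Apr 13, 2021.
Dry-hopping is added: Apr 13, 2021 − 3 days = Apr 10, 2021.
The beer is transferred to secondary: Apr 10, 2021 − 16 days = Mar 25, 2021.
Primary fermentation finishes: Mar 25, 2021 − 27 days = Feb 26, 2021.
The wort is pitched with yeast: Feb 26, 2021 − 6 days = Feb 20, 2021.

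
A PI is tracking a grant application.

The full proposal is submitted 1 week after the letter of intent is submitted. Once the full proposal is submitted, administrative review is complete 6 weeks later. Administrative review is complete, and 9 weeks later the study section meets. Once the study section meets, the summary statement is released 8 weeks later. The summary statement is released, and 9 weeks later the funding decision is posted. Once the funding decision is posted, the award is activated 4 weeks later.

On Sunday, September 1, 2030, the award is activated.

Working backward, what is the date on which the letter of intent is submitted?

The award is activated: Sep 1, 2030.
The funding decision is posted: Sep 1, 2030 − 4 weeks = Aug 4, 2030.
The summary statement is released: Aug 4, 2030 − 9 weeks = Jun 2, 2030.
The study section meets: Jun 2, 2030 − 8 weeks = Apr 7, 2030.
Administrative review is complete: Apr 7, 2030 − 9 weeks = Feb 3, 2030.
The full proposal is submitted: Feb 3, 2030 − 6 weeks = Dec 23, 2029.
The letter of intent is submitted: Dec 23, 2029 − 1 week = Dec 16, 2029.

Sunday, December 16, 2029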